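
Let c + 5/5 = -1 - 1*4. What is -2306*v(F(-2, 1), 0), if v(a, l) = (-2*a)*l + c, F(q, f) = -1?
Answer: 13836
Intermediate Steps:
c = -6 (c = -1 + (-1 - 1*4) = -1 + (-1 - 4) = -1 - 5 = -6)
v(a, l) = -6 - 2*a*l (v(a, l) = (-2*a)*l - 6 = -2*a*l - 6 = -6 - 2*a*l)
-2306*v(F(-2, 1), 0) = -2306*(-6 - 2*(-1)*0) = -2306*(-6 + 0) = -2306*(-6) = 13836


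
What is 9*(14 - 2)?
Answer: 108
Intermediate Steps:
9*(14 - 2) = 9*12 = 108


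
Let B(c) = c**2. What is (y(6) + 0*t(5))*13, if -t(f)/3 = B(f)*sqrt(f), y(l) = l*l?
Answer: 468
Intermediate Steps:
y(l) = l**2
t(f) = -3*f**(5/2) (t(f) = -3*f**2*sqrt(f) = -3*f**(5/2))
(y(6) + 0*t(5))*13 = (6**2 + 0*(-75*sqrt(5)))*13 = (36 + 0*(-75*sqrt(5)))*13 = (36 + 0)*13 = 36*13 = 468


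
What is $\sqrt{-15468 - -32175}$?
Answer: $\sqrt{16707} \approx 129.26$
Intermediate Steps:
$\sqrt{-15468 - -32175} = \sqrt{-15468 + 32175} = \sqrt{16707}$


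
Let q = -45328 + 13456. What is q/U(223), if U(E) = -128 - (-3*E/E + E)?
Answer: 2656/29 ≈ 91.586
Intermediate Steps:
q = -31872
U(E) = -125 - E (U(E) = -128 - (-3*1 + E) = -128 - (-3 + E) = -128 + (3 - E) = -125 - E)
q/U(223) = -31872/(-125 - 1*223) = -31872/(-125 - 223) = -31872/(-348) = -31872*(-1/348) = 2656/29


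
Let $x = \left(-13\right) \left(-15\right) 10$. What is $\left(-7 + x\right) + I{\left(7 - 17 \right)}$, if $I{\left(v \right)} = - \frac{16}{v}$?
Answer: $\frac{9723}{5} \approx 1944.6$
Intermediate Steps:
$x = 1950$ ($x = 195 \cdot 10 = 1950$)
$\left(-7 + x\right) + I{\left(7 - 17 \right)} = \left(-7 + 1950\right) - \frac{16}{7 - 17} = 1943 - \frac{16}{7 - 17} = 1943 - \frac{16}{-10} = 1943 - - \frac{8}{5} = 1943 + \frac{8}{5} = \frac{9723}{5}$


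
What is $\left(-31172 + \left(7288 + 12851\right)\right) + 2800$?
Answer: $-8233$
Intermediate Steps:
$\left(-31172 + \left(7288 + 12851\right)\right) + 2800 = \left(-31172 + 20139\right) + 2800 = -11033 + 2800 = -8233$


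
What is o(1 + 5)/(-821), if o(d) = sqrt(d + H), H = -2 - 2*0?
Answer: -2/821 ≈ -0.0024361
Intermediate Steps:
H = -2 (H = -2 + 0 = -2)
o(d) = sqrt(-2 + d) (o(d) = sqrt(d - 2) = sqrt(-2 + d))
o(1 + 5)/(-821) = sqrt(-2 + (1 + 5))/(-821) = sqrt(-2 + 6)*(-1/821) = sqrt(4)*(-1/821) = 2*(-1/821) = -2/821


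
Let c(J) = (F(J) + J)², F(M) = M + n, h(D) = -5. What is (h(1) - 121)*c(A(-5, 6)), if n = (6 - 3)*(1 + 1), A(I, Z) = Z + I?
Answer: -8064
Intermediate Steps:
A(I, Z) = I + Z
n = 6 (n = 3*2 = 6)
F(M) = 6 + M (F(M) = M + 6 = 6 + M)
c(J) = (6 + 2*J)² (c(J) = ((6 + J) + J)² = (6 + 2*J)²)
(h(1) - 121)*c(A(-5, 6)) = (-5 - 121)*(4*(3 + (-5 + 6))²) = -504*(3 + 1)² = -504*4² = -504*16 = -126*64 = -8064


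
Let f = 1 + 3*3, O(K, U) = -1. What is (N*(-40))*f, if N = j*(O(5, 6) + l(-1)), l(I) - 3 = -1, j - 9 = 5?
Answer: -5600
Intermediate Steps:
j = 14 (j = 9 + 5 = 14)
f = 10 (f = 1 + 9 = 10)
l(I) = 2 (l(I) = 3 - 1 = 2)
N = 14 (N = 14*(-1 + 2) = 14*1 = 14)
(N*(-40))*f = (14*(-40))*10 = -560*10 = -5600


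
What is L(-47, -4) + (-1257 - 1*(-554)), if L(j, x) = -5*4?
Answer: -723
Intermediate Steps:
L(j, x) = -20
L(-47, -4) + (-1257 - 1*(-554)) = -20 + (-1257 - 1*(-554)) = -20 + (-1257 + 554) = -20 - 703 = -723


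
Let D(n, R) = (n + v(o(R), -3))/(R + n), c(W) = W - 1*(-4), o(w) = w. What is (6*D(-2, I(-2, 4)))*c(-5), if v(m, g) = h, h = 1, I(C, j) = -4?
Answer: -1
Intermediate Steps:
v(m, g) = 1
c(W) = 4 + W (c(W) = W + 4 = 4 + W)
D(n, R) = (1 + n)/(R + n) (D(n, R) = (n + 1)/(R + n) = (1 + n)/(R + n))
(6*D(-2, I(-2, 4)))*c(-5) = (6*((1 - 2)/(-4 - 2)))*(4 - 5) = (6*(-1/(-6)))*(-1) = (6*(-⅙*(-1)))*(-1) = (6*(⅙))*(-1) = 1*(-1) = -1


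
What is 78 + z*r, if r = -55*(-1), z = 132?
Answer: 7338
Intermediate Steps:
r = 55 (r = -11*(-5) = 55)
78 + z*r = 78 + 132*55 = 78 + 7260 = 7338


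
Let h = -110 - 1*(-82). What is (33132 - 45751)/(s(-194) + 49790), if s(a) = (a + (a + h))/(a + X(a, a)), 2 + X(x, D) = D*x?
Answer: -1135710/4481099 ≈ -0.25344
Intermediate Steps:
X(x, D) = -2 + D*x
h = -28 (h = -110 + 82 = -28)
s(a) = (-28 + 2*a)/(-2 + a + a**2) (s(a) = (a + (a - 28))/(a + (-2 + a*a)) = (a + (-28 + a))/(a + (-2 + a**2)) = (-28 + 2*a)/(-2 + a + a**2))
(33132 - 45751)/(s(-194) + 49790) = (33132 - 45751)/(2*(-14 - 194)/(-2 - 194 + (-194)**2) + 49790) = -12619/(2*(-208)/(-2 - 194 + 37636) + 49790) = -12619/(2*(-208)/37440 + 49790) = -12619/(2*(1/37440)*(-208) + 49790) = -12619/(-1/90 + 49790) = -12619/4481099/90 = -12619*90/4481099 = -1135710/4481099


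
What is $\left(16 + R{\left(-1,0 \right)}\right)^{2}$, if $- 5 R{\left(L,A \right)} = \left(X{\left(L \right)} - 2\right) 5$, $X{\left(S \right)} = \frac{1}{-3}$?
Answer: $\frac{3025}{9} \approx 336.11$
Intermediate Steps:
$X{\left(S \right)} = - \frac{1}{3}$
$R{\left(L,A \right)} = \frac{7}{3}$ ($R{\left(L,A \right)} = - \frac{\left(- \frac{1}{3} - 2\right) 5}{5} = - \frac{\left(- \frac{7}{3}\right) 5}{5} = \left(- \frac{1}{5}\right) \left(- \frac{35}{3}\right) = \frac{7}{3}$)
$\left(16 + R{\left(-1,0 \right)}\right)^{2} = \left(16 + \frac{7}{3}\right)^{2} = \left(\frac{55}{3}\right)^{2} = \frac{3025}{9}$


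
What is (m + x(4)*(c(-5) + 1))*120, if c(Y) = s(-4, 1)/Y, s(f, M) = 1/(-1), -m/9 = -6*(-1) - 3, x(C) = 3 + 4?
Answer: -2232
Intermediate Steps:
x(C) = 7
m = -27 (m = -9*(-6*(-1) - 3) = -9*(6 - 3) = -9*3 = -27)
s(f, M) = -1
c(Y) = -1/Y
(m + x(4)*(c(-5) + 1))*120 = (-27 + 7*(-1/(-5) + 1))*120 = (-27 + 7*(-1*(-1/5) + 1))*120 = (-27 + 7*(1/5 + 1))*120 = (-27 + 7*(6/5))*120 = (-27 + 42/5)*120 = -93/5*120 = -2232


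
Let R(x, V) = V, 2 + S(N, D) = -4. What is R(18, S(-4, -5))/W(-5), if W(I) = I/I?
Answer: -6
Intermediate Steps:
S(N, D) = -6 (S(N, D) = -2 - 4 = -6)
W(I) = 1
R(18, S(-4, -5))/W(-5) = -6/1 = 1*(-6) = -6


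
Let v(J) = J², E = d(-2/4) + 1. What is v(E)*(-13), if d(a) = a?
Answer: -13/4 ≈ -3.2500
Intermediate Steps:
E = ½ (E = -2/4 + 1 = -2*¼ + 1 = -½ + 1 = ½ ≈ 0.50000)
v(E)*(-13) = (½)²*(-13) = (¼)*(-13) = -13/4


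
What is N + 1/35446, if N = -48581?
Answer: -1722002125/35446 ≈ -48581.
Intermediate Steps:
N + 1/35446 = -48581 + 1/35446 = -1722002125/35446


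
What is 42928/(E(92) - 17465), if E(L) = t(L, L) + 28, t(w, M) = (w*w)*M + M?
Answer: 42928/761343 ≈ 0.056385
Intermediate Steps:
t(w, M) = M + M*w**2 (t(w, M) = w**2*M + M = M*w**2 + M = M + M*w**2)
E(L) = 28 + L*(1 + L**2) (E(L) = L*(1 + L**2) + 28 = 28 + L*(1 + L**2))
42928/(E(92) - 17465) = 42928/((28 + 92 + 92**3) - 17465) = 42928/((28 + 92 + 778688) - 17465) = 42928/(778808 - 17465) = 42928/761343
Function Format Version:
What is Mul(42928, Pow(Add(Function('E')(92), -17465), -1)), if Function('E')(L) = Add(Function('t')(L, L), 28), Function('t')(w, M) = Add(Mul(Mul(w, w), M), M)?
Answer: Rational(42928, 761343) ≈ 0.056385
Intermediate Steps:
Function('t')(w, M) = Add(M, Mul(M, Pow(w, 2))) (Function('t')(w, M) = Add(Mul(Pow(w, 2), M), M) = Add(Mul(M, Pow(w, 2)), M) = Add(M, Mul(M, Pow(w, 2))))
Function('E')(L) = Add(28, Mul(L, Add(1, Pow(L, 2)))) (Function('E')(L) = Add(Mul(L, Add(1, Pow(L, 2))), 28) = Add(28, Mul(L, Add(1, Pow(L, 2)))))
Mul(42928, Pow(Add(Function('E')(92), -17465), -1)) = Mul(42928, Pow(Add(Add(28, 92, Pow(92, 3)), -17465), -1)) = Mul(42928, Pow(Add(Add(28, 92, 778688), -17465), -1)) = Mul(42928, Pow(Add(778808, -17465), -1)) = Mul(42928, Pow(761343, -1)) = Mul(42928, Rational(1, 761343)) = Rational(42928, 761343)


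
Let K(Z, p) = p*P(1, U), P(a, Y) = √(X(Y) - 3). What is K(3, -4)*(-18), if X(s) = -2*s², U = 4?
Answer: 72*I*√35 ≈ 425.96*I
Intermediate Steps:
P(a, Y) = √(-3 - 2*Y²) (P(a, Y) = √(-2*Y² - 3) = √(-3 - 2*Y²))
K(Z, p) = I*p*√35 (K(Z, p) = p*√(-3 - 2*4²) = p*√(-3 - 2*16) = p*√(-3 - 32) = p*√(-35) = p*(I*√35) = I*p*√35)
K(3, -4)*(-18) = (I*(-4)*√35)*(-18) = -4*I*√35*(-18) = 72*I*√35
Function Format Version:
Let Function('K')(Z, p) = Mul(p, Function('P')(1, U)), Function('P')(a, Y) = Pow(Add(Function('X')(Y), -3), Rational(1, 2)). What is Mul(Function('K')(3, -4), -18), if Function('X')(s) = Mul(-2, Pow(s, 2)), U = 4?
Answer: Mul(72, I, Pow(35, Rational(1, 2))) ≈ Mul(425.96, I)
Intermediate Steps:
Function('P')(a, Y) = Pow(Add(-3, Mul(-2, Pow(Y, 2))), Rational(1, 2)) (Function('P')(a, Y) = Pow(Add(Mul(-2, Pow(Y, 2)), -3), Rational(1, 2)) = Pow(Add(-3, Mul(-2, Pow(Y, 2))), Rational(1, 2)))
Function('K')(Z, p) = Mul(I, p, Pow(35, Rational(1, 2))) (Function('K')(Z, p) = Mul(p, Pow(Add(-3, Mul(-2, Pow(4, 2))), Rational(1, 2))) = Mul(p, Pow(Add(-3, Mul(-2, 16)), Rational(1, 2))) = Mul(p, Pow(Add(-3, -32), Rational(1, 2))) = Mul(p, Pow(-35, Rational(1, 2))) = Mul(p, Mul(I, Pow(35, Rational(1, 2)))) = Mul(I, p, Pow(35, Rational(1, 2))))
Mul(Function('K')(3, -4), -18) = Mul(Mul(I, -4, Pow(35, Rational(1, 2))), -18) = Mul(Mul(-4, I, Pow(35, Rational(1, 2))), -18) = Mul(72, I, Pow(35, Rational(1, 2)))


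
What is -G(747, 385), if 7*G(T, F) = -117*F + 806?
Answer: 44239/7 ≈ 6319.9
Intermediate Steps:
G(T, F) = 806/7 - 117*F/7 (G(T, F) = (-117*F + 806)/7 = (806 - 117*F)/7 = 806/7 - 117*F/7)
-G(747, 385) = -(806/7 - 117/7*385) = -(806/7 - 6435) = -1*(-44239/7) = 44239/7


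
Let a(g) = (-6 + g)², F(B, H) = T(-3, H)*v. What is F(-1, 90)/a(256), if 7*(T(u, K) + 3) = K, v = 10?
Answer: 69/43750 ≈ 0.0015771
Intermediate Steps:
T(u, K) = -3 + K/7
F(B, H) = -30 + 10*H/7 (F(B, H) = (-3 + H/7)*10 = -30 + 10*H/7)
F(-1, 90)/a(256) = (-30 + (10/7)*90)/((-6 + 256)²) = (-30 + 900/7)/(250²) = (690/7)/62500 = (690/7)*(1/62500) = 69/43750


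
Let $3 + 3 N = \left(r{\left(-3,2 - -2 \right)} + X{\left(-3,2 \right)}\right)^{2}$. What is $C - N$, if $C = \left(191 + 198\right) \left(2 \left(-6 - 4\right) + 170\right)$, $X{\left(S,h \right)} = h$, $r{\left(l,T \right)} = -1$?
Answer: $\frac{175052}{3} \approx 58351.0$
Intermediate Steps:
$C = 58350$ ($C = 389 \left(2 \left(-10\right) + 170\right) = 389 \left(-20 + 170\right) = 389 \cdot 150 = 58350$)
$N = - \frac{2}{3}$ ($N = -1 + \frac{\left(-1 + 2\right)^{2}}{3} = -1 + \frac{1^{2}}{3} = -1 + \frac{1}{3} \cdot 1 = -1 + \frac{1}{3} = - \frac{2}{3} \approx -0.66667$)
$C - N = 58350 - - \frac{2}{3} = 58350 + \frac{2}{3} = \frac{175052}{3}$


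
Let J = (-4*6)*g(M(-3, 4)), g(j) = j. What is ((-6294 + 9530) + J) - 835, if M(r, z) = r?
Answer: 2473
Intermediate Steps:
J = 72 (J = -4*6*(-3) = -24*(-3) = 72)
((-6294 + 9530) + J) - 835 = ((-6294 + 9530) + 72) - 835 = (3236 + 72) - 835 = 3308 - 835 = 2473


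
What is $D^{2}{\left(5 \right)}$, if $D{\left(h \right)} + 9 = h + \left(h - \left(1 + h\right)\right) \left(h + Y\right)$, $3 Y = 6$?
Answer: $121$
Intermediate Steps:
$Y = 2$ ($Y = \frac{1}{3} \cdot 6 = 2$)
$D{\left(h \right)} = -11$ ($D{\left(h \right)} = -9 + \left(h + \left(h - \left(1 + h\right)\right) \left(h + 2\right)\right) = -9 + \left(h - \left(2 + h\right)\right) = -9 - 2 = -11$)
$D^{2}{\left(5 \right)} = \left(-11\right)^{2} = 121$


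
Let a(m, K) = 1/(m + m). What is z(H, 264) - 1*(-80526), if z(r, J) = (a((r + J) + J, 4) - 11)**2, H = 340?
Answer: 243045503121/3013696 ≈ 80647.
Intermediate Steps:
a(m, K) = 1/(2*m)
z(r, J) = (-11 + 1/(2*(r + 2*J)))**2 (z(r, J) = (1/(2*((r + J) + J)) - 11)**2 = (1/(2*((J + r) + J)) - 11)**2 = (1/(2*(r + 2*J)) - 11)**2 = (-11 + 1/(2*(r + 2*J)))**2)
z(H, 264) - 1*(-80526) = (-1 + 22*340 + 44*264)**2/(4*(340 + 2*264)**2) - 1*(-80526) = (-1 + 7480 + 11616)**2/(4*(340 + 528)**2) + 80526 = (1/4)*19095**2/868**2 + 80526 = (1/4)*(1/753424)*364619025 + 80526 = 364619025/3013696 + 80526 = 243045503121/3013696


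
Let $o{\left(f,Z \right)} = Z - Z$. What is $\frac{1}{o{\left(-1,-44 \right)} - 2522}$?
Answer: $- \frac{1}{2522} \approx -0.00039651$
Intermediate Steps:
$o{\left(f,Z \right)} = 0$
$\frac{1}{o{\left(-1,-44 \right)} - 2522} = \frac{1}{0 - 2522} = \frac{1}{-2522} = - \frac{1}{2522}$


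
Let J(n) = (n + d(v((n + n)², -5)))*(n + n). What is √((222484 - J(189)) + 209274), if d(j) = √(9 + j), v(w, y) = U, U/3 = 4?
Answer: √(360316 - 378*√21) ≈ 598.82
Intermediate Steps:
U = 12 (U = 3*4 = 12)
v(w, y) = 12
J(n) = 2*n*(n + √21) (J(n) = (n + √(9 + 12))*(n + n) = (n + √21)*(2*n) = 2*n*(n + √21))
√((222484 - J(189)) + 209274) = √((222484 - 2*189*(189 + √21)) + 209274) = √((222484 - (71442 + 378*√21)) + 209274) = √((222484 + (-71442 - 378*√21)) + 209274) = √((151042 - 378*√21) + 209274) = √(360316 - 378*√21)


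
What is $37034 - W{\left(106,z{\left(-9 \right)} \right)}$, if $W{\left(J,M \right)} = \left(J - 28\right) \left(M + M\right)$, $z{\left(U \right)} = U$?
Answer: $38438$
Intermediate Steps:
$W{\left(J,M \right)} = 2 M \left(-28 + J\right)$ ($W{\left(J,M \right)} = \left(-28 + J\right) 2 M = 2 M \left(-28 + J\right)$)
$37034 - W{\left(106,z{\left(-9 \right)} \right)} = 37034 - 2 \left(-9\right) \left(-28 + 106\right) = 37034 - 2 \left(-9\right) 78 = 37034 - -1404 = 37034 + 1404 = 38438$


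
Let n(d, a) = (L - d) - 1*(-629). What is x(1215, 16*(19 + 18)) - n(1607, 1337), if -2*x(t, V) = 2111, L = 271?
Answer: -697/2 ≈ -348.50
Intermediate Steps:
x(t, V) = -2111/2 (x(t, V) = -½*2111 = -2111/2)
n(d, a) = 900 - d (n(d, a) = (271 - d) - 1*(-629) = (271 - d) + 629 = 900 - d)
x(1215, 16*(19 + 18)) - n(1607, 1337) = -2111/2 - (900 - 1*1607) = -2111/2 - (900 - 1607) = -2111/2 - 1*(-707) = -2111/2 + 707 = -697/2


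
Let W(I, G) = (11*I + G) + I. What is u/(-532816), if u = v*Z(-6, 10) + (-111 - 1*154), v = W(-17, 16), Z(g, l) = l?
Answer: 2145/532816 ≈ 0.0040258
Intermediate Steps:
W(I, G) = G + 12*I (W(I, G) = (G + 11*I) + I = G + 12*I)
v = -188 (v = 16 + 12*(-17) = 16 - 204 = -188)
u = -2145 (u = -188*10 + (-111 - 1*154) = -1880 + (-111 - 154) = -1880 - 265 = -2145)
u/(-532816) = -2145/(-532816) = -2145*(-1/532816) = 2145/532816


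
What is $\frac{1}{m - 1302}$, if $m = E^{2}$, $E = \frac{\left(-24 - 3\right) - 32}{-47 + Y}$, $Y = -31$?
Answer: $- \frac{6084}{7917887} \approx -0.00076839$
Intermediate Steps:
$E = \frac{59}{78}$ ($E = \frac{\left(-24 - 3\right) - 32}{-47 - 31} = \frac{\left(-24 - 3\right) - 32}{-78} = \left(-27 - 32\right) \left(- \frac{1}{78}\right) = \left(-59\right) \left(- \frac{1}{78}\right) = \frac{59}{78} \approx 0.75641$)
$m = \frac{3481}{6084}$ ($m = \left(\frac{59}{78}\right)^{2} = \frac{3481}{6084} \approx 0.57216$)
$\frac{1}{m - 1302} = \frac{1}{\frac{3481}{6084} - 1302} = \frac{1}{- \frac{7917887}{6084}} = - \frac{6084}{7917887}$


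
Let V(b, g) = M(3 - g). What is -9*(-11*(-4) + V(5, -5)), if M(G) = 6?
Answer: -450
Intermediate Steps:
V(b, g) = 6
-9*(-11*(-4) + V(5, -5)) = -9*(-11*(-4) + 6) = -9*(44 + 6) = -9*50 = -450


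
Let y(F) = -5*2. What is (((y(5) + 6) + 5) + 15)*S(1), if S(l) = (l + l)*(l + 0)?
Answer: 32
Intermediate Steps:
y(F) = -10
S(l) = 2*l² (S(l) = (2*l)*l = 2*l²)
(((y(5) + 6) + 5) + 15)*S(1) = (((-10 + 6) + 5) + 15)*(2*1²) = ((-4 + 5) + 15)*(2*1) = (1 + 15)*2 = 16*2 = 32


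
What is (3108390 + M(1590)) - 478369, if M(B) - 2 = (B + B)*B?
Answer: 7686223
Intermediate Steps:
M(B) = 2 + 2*B² (M(B) = 2 + (B + B)*B = 2 + (2*B)*B = 2 + 2*B²)
(3108390 + M(1590)) - 478369 = (3108390 + (2 + 2*1590²)) - 478369 = (3108390 + (2 + 2*2528100)) - 478369 = (3108390 + (2 + 5056200)) - 478369 = (3108390 + 5056202) - 478369 = 8164592 - 478369 = 7686223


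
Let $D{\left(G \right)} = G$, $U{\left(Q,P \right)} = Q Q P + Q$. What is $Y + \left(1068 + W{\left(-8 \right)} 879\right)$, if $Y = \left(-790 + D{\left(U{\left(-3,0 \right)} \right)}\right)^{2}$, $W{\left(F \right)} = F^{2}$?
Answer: $686173$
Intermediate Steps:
$U{\left(Q,P \right)} = Q + P Q^{2}$ ($U{\left(Q,P \right)} = Q^{2} P + Q = P Q^{2} + Q = Q + P Q^{2}$)
$Y = 628849$ ($Y = \left(-790 - 3 \left(1 + 0 \left(-3\right)\right)\right)^{2} = \left(-790 - 3 \left(1 + 0\right)\right)^{2} = \left(-790 - 3\right)^{2} = \left(-793\right)^{2} = 628849$)
$Y + \left(1068 + W{\left(-8 \right)} 879\right) = 628849 + \left(1068 + \left(-8\right)^{2} \cdot 879\right) = 628849 + \left(1068 + 64 \cdot 879\right) = 628849 + \left(1068 + 56256\right) = 628849 + 57324 = 686173$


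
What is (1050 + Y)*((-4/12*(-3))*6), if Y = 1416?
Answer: 14796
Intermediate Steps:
(1050 + Y)*((-4/12*(-3))*6) = (1050 + 1416)*((-4/12*(-3))*6) = 2466*((-4*1/12*(-3))*6) = 2466*(-⅓*(-3)*6) = 2466*(1*6) = 2466*6 = 14796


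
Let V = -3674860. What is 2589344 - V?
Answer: 6264204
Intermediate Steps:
2589344 - V = 2589344 - 1*(-3674860) = 2589344 + 3674860 = 6264204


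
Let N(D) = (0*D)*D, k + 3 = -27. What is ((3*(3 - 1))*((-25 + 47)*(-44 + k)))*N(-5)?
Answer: 0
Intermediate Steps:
k = -30 (k = -3 - 27 = -30)
N(D) = 0 (N(D) = 0*D = 0)
((3*(3 - 1))*((-25 + 47)*(-44 + k)))*N(-5) = ((3*(3 - 1))*((-25 + 47)*(-44 - 30)))*0 = ((3*2)*(22*(-74)))*0 = (6*(-1628))*0 = -9768*0 = 0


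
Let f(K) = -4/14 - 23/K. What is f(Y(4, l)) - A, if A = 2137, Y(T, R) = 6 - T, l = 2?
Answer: -30083/14 ≈ -2148.8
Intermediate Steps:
f(K) = -2/7 - 23/K (f(K) = -4*1/14 - 23/K = -2/7 - 23/K)
f(Y(4, l)) - A = (-2/7 - 23/(6 - 1*4)) - 1*2137 = (-2/7 - 23/(6 - 4)) - 2137 = (-2/7 - 23/2) - 2137 = -165/14 - 2137 = -30083/14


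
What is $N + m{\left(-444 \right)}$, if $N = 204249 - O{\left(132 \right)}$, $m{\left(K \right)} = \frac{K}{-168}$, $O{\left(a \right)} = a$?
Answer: $\frac{2857675}{14} \approx 2.0412 \cdot 10^{5}$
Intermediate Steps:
$m{\left(K \right)} = - \frac{K}{168}$ ($m{\left(K \right)} = K \left(- \frac{1}{168}\right) = - \frac{K}{168}$)
$N = 204117$ ($N = 204249 - 132 = 204117$)
$N + m{\left(-444 \right)} = 204117 - - \frac{37}{14} = 204117 + \frac{37}{14} = \frac{2857675}{14}$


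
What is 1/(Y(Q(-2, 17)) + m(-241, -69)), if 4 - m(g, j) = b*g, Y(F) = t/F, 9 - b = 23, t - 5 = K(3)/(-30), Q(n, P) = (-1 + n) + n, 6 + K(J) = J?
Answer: -50/168551 ≈ -0.00029665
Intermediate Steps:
K(J) = -6 + J
Q(n, P) = -1 + 2*n
t = 51/10 (t = 5 + (-6 + 3)/(-30) = 5 - 3*(-1/30) = 5 + ⅒ = 51/10 ≈ 5.1000)
b = -14 (b = 9 - 1*23 = 9 - 23 = -14)
Y(F) = 51/(10*F)
m(g, j) = 4 + 14*g (m(g, j) = 4 - (-14)*g = 4 + 14*g)
1/(Y(Q(-2, 17)) + m(-241, -69)) = 1/(51/(10*(-1 + 2*(-2))) + (4 + 14*(-241))) = 1/(51/(10*(-1 - 4)) + (4 - 3374)) = 1/((51/10)/(-5) - 3370) = 1/((51/10)*(-⅕) - 3370) = 1/(-51/50 - 3370) = 1/(-168551/50) = -50/168551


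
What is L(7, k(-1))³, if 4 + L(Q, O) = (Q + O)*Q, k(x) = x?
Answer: 54872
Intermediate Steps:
L(Q, O) = -4 + Q*(O + Q) (L(Q, O) = -4 + (Q + O)*Q = -4 + (O + Q)*Q = -4 + Q*(O + Q))
L(7, k(-1))³ = (-4 + 7² - 1*7)³ = (-4 + 49 - 7)³ = 38³ = 54872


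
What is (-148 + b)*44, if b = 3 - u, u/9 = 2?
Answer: -7172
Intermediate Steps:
u = 18 (u = 9*2 = 18)
b = -15 (b = 3 - 1*18 = 3 - 18 = -15)
(-148 + b)*44 = (-148 - 15)*44 = -163*44 = -7172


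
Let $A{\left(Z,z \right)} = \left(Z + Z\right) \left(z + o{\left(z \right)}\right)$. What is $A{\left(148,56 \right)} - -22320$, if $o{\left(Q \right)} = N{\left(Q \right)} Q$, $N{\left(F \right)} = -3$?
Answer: $-10832$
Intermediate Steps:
$o{\left(Q \right)} = - 3 Q$
$A{\left(Z,z \right)} = - 4 Z z$ ($A{\left(Z,z \right)} = \left(Z + Z\right) \left(z - 3 z\right) = 2 Z \left(- 2 z\right) = - 4 Z z$)
$A{\left(148,56 \right)} - -22320 = \left(-4\right) 148 \cdot 56 - -22320 = -33152 + 22320 = -10832$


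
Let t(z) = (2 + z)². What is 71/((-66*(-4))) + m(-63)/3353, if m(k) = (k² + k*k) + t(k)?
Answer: 3316039/885192 ≈ 3.7461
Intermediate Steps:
m(k) = (2 + k)² + 2*k² (m(k) = (k² + k*k) + (2 + k)² = (k² + k²) + (2 + k)² = 2*k² + (2 + k)² = (2 + k)² + 2*k²)
71/((-66*(-4))) + m(-63)/3353 = 71/((-66*(-4))) + ((2 - 63)² + 2*(-63)²)/3353 = 71/264 + ((-61)² + 2*3969)*(1/3353) = 71*(1/264) + (3721 + 7938)*(1/3353) = 71/264 + 11659*(1/3353) = 71/264 + 11659/3353 = 3316039/885192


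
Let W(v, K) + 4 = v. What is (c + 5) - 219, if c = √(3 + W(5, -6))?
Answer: -212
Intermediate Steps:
W(v, K) = -4 + v
c = 2 (c = √(3 + (-4 + 5)) = √(3 + 1) = √4 = 2)
(c + 5) - 219 = (2 + 5) - 219 = 7 - 219 = -212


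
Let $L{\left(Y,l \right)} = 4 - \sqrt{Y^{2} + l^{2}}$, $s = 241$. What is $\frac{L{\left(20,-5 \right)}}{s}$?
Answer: $\frac{4}{241} - \frac{5 \sqrt{17}}{241} \approx -0.068944$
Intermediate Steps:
$\frac{L{\left(20,-5 \right)}}{s} = \frac{4 - \sqrt{20^{2} + \left(-5\right)^{2}}}{241} = \left(4 - \sqrt{400 + 25}\right) \frac{1}{241} = \left(4 - \sqrt{425}\right) \frac{1}{241} = \left(4 - 5 \sqrt{17}\right) \frac{1}{241} = \frac{4}{241} - \frac{5 \sqrt{17}}{241}$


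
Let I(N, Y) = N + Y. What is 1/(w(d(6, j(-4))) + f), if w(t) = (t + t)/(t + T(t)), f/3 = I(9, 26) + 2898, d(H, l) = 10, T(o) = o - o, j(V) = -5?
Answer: 1/8801 ≈ 0.00011362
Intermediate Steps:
T(o) = 0
f = 8799 (f = 3*((9 + 26) + 2898) = 3*(35 + 2898) = 3*2933 = 8799)
w(t) = 2 (w(t) = (t + t)/(t + 0) = (2*t)/t = 2)
1/(w(d(6, j(-4))) + f) = 1/(2 + 8799) = 1/8801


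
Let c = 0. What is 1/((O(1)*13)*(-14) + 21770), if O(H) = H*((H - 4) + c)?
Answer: 1/22316 ≈ 4.4811e-5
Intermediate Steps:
O(H) = H*(-4 + H) (O(H) = H*((H - 4) + 0) = H*((-4 + H) + 0) = H*(-4 + H))
1/((O(1)*13)*(-14) + 21770) = 1/(((1*(-4 + 1))*13)*(-14) + 21770) = 1/(((1*(-3))*13)*(-14) + 21770) = 1/(-3*13*(-14) + 21770) = 1/(-39*(-14) + 21770) = 1/(546 + 21770) = 1/22316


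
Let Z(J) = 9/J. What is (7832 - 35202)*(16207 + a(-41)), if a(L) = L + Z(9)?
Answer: -442490790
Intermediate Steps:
a(L) = 1 + L (a(L) = L + 9/9 = L + 9*(⅑) = L + 1 = 1 + L)
(7832 - 35202)*(16207 + a(-41)) = (7832 - 35202)*(16207 + (1 - 41)) = -27370*(16207 - 40) = -27370*16167 = -442490790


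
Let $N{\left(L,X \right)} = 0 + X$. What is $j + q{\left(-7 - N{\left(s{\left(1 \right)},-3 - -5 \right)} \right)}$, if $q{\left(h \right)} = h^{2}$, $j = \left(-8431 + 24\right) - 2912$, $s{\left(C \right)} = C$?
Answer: $-11238$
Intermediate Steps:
$N{\left(L,X \right)} = X$
$j = -11319$ ($j = -8407 - 2912 = -11319$)
$j + q{\left(-7 - N{\left(s{\left(1 \right)},-3 - -5 \right)} \right)} = -11319 + \left(-7 - \left(-3 - -5\right)\right)^{2} = -11319 + \left(-7 - \left(-3 + 5\right)\right)^{2} = -11319 + \left(-7 - 2\right)^{2} = -11319 + \left(-9\right)^{2} = -11319 + 81 = -11238$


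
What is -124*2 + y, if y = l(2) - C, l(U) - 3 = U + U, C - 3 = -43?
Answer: -201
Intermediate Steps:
C = -40 (C = 3 - 43 = -40)
l(U) = 3 + 2*U (l(U) = 3 + (U + U) = 3 + 2*U)
y = 47 (y = (3 + 2*2) - 1*(-40) = (3 + 4) + 40 = 7 + 40 = 47)
-124*2 + y = -124*2 + 47 = -248 + 47 = -201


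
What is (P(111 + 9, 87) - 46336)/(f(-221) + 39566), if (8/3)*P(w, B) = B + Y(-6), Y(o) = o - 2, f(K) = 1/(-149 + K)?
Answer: -68533435/58557676 ≈ -1.1704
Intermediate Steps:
Y(o) = -2 + o
P(w, B) = -3 + 3*B/8 (P(w, B) = 3*(B + (-2 - 6))/8 = 3*(B - 8)/8 = 3*(-8 + B)/8 = -3 + 3*B/8)
(P(111 + 9, 87) - 46336)/(f(-221) + 39566) = ((-3 + (3/8)*87) - 46336)/(1/(-149 - 221) + 39566) = ((-3 + 261/8) - 46336)/(1/(-370) + 39566) = (237/8 - 46336)/(-1/370 + 39566) = -370451/(8*14639419/370) = -370451/8*370/14639419 = -68533435/58557676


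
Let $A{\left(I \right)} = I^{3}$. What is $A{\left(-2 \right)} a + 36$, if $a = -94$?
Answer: $788$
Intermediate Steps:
$A{\left(-2 \right)} a + 36 = \left(-2\right)^{3} \left(-94\right) + 36 = \left(-8\right) \left(-94\right) + 36 = 752 + 36 = 788$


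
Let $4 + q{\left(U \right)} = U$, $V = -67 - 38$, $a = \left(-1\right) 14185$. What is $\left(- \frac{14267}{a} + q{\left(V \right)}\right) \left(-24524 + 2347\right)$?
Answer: $\frac{33972901946}{14185} \approx 2.395 \cdot 10^{6}$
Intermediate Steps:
$a = -14185$
$V = -105$
$q{\left(U \right)} = -4 + U$
$\left(- \frac{14267}{a} + q{\left(V \right)}\right) \left(-24524 + 2347\right) = \left(- \frac{14267}{-14185} - 109\right) \left(-24524 + 2347\right) = \left(\left(-14267\right) \left(- \frac{1}{14185}\right) - 109\right) \left(-22177\right) = \left(\frac{14267}{14185} - 109\right) \left(-22177\right) = \left(- \frac{1531898}{14185}\right) \left(-22177\right) = \frac{33972901946}{14185}$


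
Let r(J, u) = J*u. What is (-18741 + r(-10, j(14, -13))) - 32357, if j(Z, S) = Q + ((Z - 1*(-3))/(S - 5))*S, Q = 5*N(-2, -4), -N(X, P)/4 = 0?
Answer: -460987/9 ≈ -51221.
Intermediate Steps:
N(X, P) = 0 (N(X, P) = -4*0 = 0)
Q = 0 (Q = 5*0 = 0)
j(Z, S) = S*(3 + Z)/(-5 + S) (j(Z, S) = 0 + ((Z - 1*(-3))/(S - 5))*S = 0 + ((Z + 3)/(-5 + S))*S = 0 + ((3 + Z)/(-5 + S))*S = 0 + S*(3 + Z)/(-5 + S) = S*(3 + Z)/(-5 + S))
(-18741 + r(-10, j(14, -13))) - 32357 = (-18741 - (-130)*(3 + 14)/(-5 - 13)) - 32357 = (-18741 - (-130)*17/(-18)) - 32357 = (-18741 - (-130)*(-1)*17/18) - 32357 = (-18741 - 10*221/18) - 32357 = (-18741 - 1105/9) - 32357 = -169774/9 - 32357 = -460987/9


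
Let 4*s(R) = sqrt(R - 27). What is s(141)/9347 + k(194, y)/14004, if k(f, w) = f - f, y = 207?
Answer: sqrt(114)/37388 ≈ 0.00028558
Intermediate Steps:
k(f, w) = 0
s(R) = sqrt(-27 + R)/4 (s(R) = sqrt(R - 27)/4 = sqrt(-27 + R)/4)
s(141)/9347 + k(194, y)/14004 = (sqrt(-27 + 141)/4)/9347 + 0/14004 = (sqrt(114)/4)*(1/9347) + 0*(1/14004) = sqrt(114)/37388 + 0 = sqrt(114)/37388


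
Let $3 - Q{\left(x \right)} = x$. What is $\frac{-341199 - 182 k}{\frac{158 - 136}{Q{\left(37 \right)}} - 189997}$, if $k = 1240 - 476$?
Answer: $\frac{8164199}{3229960} \approx 2.5276$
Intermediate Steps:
$Q{\left(x \right)} = 3 - x$
$k = 764$ ($k = 1240 - 476 = 764$)
$\frac{-341199 - 182 k}{\frac{158 - 136}{Q{\left(37 \right)}} - 189997} = \frac{-341199 - 139048}{\frac{158 - 136}{3 - 37} - 189997} = \frac{-341199 - 139048}{\frac{22}{3 - 37} - 189997} = - \frac{480247}{\frac{22}{-34} - 189997} = - \frac{480247}{22 \left(- \frac{1}{34}\right) - 189997} = - \frac{480247}{- \frac{11}{17} - 189997} = - \frac{480247}{- \frac{3229960}{17}} = \left(-480247\right) \left(- \frac{17}{3229960}\right) = \frac{8164199}{3229960}$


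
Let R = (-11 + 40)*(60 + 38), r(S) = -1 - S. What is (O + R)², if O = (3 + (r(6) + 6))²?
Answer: 8099716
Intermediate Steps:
R = 2842 (R = 29*98 = 2842)
O = 4 (O = (3 + ((-1 - 1*6) + 6))² = (3 + ((-1 - 6) + 6))² = (3 + (-7 + 6))² = (3 - 1)² = 2² = 4)
(O + R)² = (4 + 2842)² = 2846² = 8099716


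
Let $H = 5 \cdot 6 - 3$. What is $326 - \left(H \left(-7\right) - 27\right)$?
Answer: $542$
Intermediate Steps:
$H = 27$ ($H = 30 - 3 = 27$)
$326 - \left(H \left(-7\right) - 27\right) = 326 - \left(27 \left(-7\right) - 27\right) = 326 - \left(-189 - 27\right) = 326 - -216 = 326 + 216 = 542$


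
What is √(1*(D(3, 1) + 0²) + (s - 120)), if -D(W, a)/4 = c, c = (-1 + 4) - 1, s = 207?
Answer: √79 ≈ 8.8882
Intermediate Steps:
c = 2 (c = 3 - 1 = 2)
D(W, a) = -8 (D(W, a) = -4*2 = -8)
√(1*(D(3, 1) + 0²) + (s - 120)) = √(1*(-8 + 0²) + (207 - 120)) = √(1*(-8 + 0) + 87) = √(1*(-8) + 87) = √(-8 + 87) = √79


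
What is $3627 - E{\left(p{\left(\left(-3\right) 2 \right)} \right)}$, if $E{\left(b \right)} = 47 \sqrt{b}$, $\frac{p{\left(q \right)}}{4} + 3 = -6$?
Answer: $3627 - 282 i \approx 3627.0 - 282.0 i$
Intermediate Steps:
$p{\left(q \right)} = -36$ ($p{\left(q \right)} = -12 + 4 \left(-6\right) = -12 - 24 = -36$)
$3627 - E{\left(p{\left(\left(-3\right) 2 \right)} \right)} = 3627 - 47 \sqrt{-36} = 3627 - 47 \cdot 6 i = 3627 - 282 i$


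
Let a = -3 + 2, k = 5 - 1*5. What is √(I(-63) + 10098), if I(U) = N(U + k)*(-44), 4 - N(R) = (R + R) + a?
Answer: √4334 ≈ 65.833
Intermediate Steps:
k = 0 (k = 5 - 5 = 0)
a = -1
N(R) = 5 - 2*R (N(R) = 4 - ((R + R) - 1) = 4 - (2*R - 1) = 4 - (-1 + 2*R) = 4 + (1 - 2*R) = 5 - 2*R)
I(U) = -220 + 88*U (I(U) = (5 - 2*(U + 0))*(-44) = (5 - 2*U)*(-44) = -220 + 88*U)
√(I(-63) + 10098) = √((-220 + 88*(-63)) + 10098) = √((-220 - 5544) + 10098) = √(-5764 + 10098) = √4334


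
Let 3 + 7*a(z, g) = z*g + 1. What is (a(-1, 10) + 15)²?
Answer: 8649/49 ≈ 176.51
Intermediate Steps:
a(z, g) = -2/7 + g*z/7 (a(z, g) = -3/7 + (z*g + 1)/7 = -3/7 + (g*z + 1)/7 = -3/7 + (1 + g*z)/7 = -3/7 + (⅐ + g*z/7) = -2/7 + g*z/7)
(a(-1, 10) + 15)² = ((-2/7 + (⅐)*10*(-1)) + 15)² = ((-2/7 - 10/7) + 15)² = (-12/7 + 15)² = (93/7)² = 8649/49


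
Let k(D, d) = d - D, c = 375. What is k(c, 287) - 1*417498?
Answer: -417586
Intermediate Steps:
k(c, 287) - 1*417498 = (287 - 1*375) - 1*417498 = (287 - 375) - 417498 = -88 - 417498 = -417586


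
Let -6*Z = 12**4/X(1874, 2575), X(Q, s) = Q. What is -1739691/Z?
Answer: 60373721/64 ≈ 9.4334e+5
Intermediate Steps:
Z = -1728/937 (Z = -12**4/(6*1874) = -3456/1874 = -1/6*10368/937 = -1728/937 ≈ -1.8442)
-1739691/Z = -1739691/(-1728/937) = -1739691*(-937/1728) = 60373721/64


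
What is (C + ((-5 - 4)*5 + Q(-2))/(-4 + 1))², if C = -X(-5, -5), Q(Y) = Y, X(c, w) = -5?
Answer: 3844/9 ≈ 427.11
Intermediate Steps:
C = 5 (C = -1*(-5) = 5)
(C + ((-5 - 4)*5 + Q(-2))/(-4 + 1))² = (5 + ((-5 - 4)*5 - 2)/(-4 + 1))² = (5 + (-9*5 - 2)/(-3))² = (5 + (-45 - 2)*(-⅓))² = (5 - 47*(-⅓))² = (5 + 47/3)² = (62/3)² = 3844/9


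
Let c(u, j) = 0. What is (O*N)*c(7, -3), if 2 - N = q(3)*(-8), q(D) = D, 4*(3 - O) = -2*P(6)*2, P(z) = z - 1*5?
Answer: 0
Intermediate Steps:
P(z) = -5 + z (P(z) = z - 5 = -5 + z)
O = 4 (O = 3 - (-2*(-5 + 6))*2/4 = 3 - (-2*1)*2/4 = 3 - (-1)*2/2 = 3 - ¼*(-4) = 3 + 1 = 4)
N = 26 (N = 2 - 3*(-8) = 2 - 1*(-24) = 2 + 24 = 26)
(O*N)*c(7, -3) = (4*26)*0 = 104*0 = 0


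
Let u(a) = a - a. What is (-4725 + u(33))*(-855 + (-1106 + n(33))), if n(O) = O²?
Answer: 4120200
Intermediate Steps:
u(a) = 0
(-4725 + u(33))*(-855 + (-1106 + n(33))) = (-4725 + 0)*(-855 + (-1106 + 33²)) = -4725*(-855 + (-1106 + 1089)) = -4725*(-855 - 17) = -4725*(-872) = 4120200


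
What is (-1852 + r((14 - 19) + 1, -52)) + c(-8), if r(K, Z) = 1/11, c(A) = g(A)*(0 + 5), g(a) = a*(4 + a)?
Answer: -18611/11 ≈ -1691.9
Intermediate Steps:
c(A) = 5*A*(4 + A) (c(A) = (A*(4 + A))*(0 + 5) = (A*(4 + A))*5 = 5*A*(4 + A))
r(K, Z) = 1/11
(-1852 + r((14 - 19) + 1, -52)) + c(-8) = (-1852 + 1/11) + 5*(-8)*(4 - 8) = -20371/11 + 5*(-8)*(-4) = -20371/11 + 160 = -18611/11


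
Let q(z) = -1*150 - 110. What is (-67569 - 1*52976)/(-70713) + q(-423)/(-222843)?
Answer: 8960331605/5252632353 ≈ 1.7059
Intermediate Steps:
q(z) = -260 (q(z) = -150 - 110 = -260)
(-67569 - 1*52976)/(-70713) + q(-423)/(-222843) = (-67569 - 1*52976)/(-70713) - 260/(-222843) = (-67569 - 52976)*(-1/70713) - 260*(-1/222843) = -120545*(-1/70713) + 260/222843 = 120545/70713 + 260/222843 = 8960331605/5252632353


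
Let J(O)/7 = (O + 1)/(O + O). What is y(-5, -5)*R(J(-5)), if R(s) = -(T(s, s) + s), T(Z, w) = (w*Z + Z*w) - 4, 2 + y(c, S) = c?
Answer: 2534/25 ≈ 101.36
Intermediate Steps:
y(c, S) = -2 + c
J(O) = 7*(1 + O)/(2*O) (J(O) = 7*((O + 1)/(O + O)) = 7*((1 + O)/((2*O))) = 7*((1 + O)*(1/(2*O))) = 7*((1 + O)/(2*O)) = 7*(1 + O)/(2*O))
T(Z, w) = -4 + 2*Z*w (T(Z, w) = (Z*w + Z*w) - 4 = 2*Z*w - 4 = -4 + 2*Z*w)
R(s) = 4 - s - 2*s**2 (R(s) = -((-4 + 2*s*s) + s) = -((-4 + 2*s**2) + s) = -(-4 + s + 2*s**2) = 4 - s - 2*s**2)
y(-5, -5)*R(J(-5)) = (-2 - 5)*(4 - 7*(1 - 5)/(2*(-5)) - 2*49*(1 - 5)**2/100) = -7*(4 - 7*(-1)*(-4)/(2*5) - 2*((7/2)*(-1/5)*(-4))**2) = -7*(4 - 1*14/5 - 2*(14/5)**2) = -7*(4 - 14/5 - 2*196/25) = -7*(4 - 14/5 - 392/25) = -7*(-362/25) = 2534/25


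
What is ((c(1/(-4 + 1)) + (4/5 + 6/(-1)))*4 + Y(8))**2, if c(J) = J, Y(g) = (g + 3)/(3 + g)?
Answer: 100489/225 ≈ 446.62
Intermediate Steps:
Y(g) = 1 (Y(g) = (3 + g)/(3 + g) = 1)
((c(1/(-4 + 1)) + (4/5 + 6/(-1)))*4 + Y(8))**2 = ((1/(-4 + 1) + (4/5 + 6/(-1)))*4 + 1)**2 = ((1/(-3) + (4*(1/5) + 6*(-1)))*4 + 1)**2 = ((-1/3 + (4/5 - 6))*4 + 1)**2 = ((-1/3 - 26/5)*4 + 1)**2 = (-83/15*4 + 1)**2 = (-332/15 + 1)**2 = (-317/15)**2 = 100489/225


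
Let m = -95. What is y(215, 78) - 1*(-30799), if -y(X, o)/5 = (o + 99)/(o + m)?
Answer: 524468/17 ≈ 30851.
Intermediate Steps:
y(X, o) = -5*(99 + o)/(-95 + o) (y(X, o) = -5*(o + 99)/(o - 95) = -5*(99 + o)/(-95 + o))
y(215, 78) - 1*(-30799) = 5*(-99 - 1*78)/(-95 + 78) - 1*(-30799) = 5*(-99 - 78)/(-17) + 30799 = 5*(-1/17)*(-177) + 30799 = 885/17 + 30799 = 524468/17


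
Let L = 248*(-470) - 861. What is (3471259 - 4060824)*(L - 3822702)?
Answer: 2322958616495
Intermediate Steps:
L = -117421 (L = -116560 - 861 = -117421)
(3471259 - 4060824)*(L - 3822702) = (3471259 - 4060824)*(-117421 - 3822702) = -589565*(-3940123) = 2322958616495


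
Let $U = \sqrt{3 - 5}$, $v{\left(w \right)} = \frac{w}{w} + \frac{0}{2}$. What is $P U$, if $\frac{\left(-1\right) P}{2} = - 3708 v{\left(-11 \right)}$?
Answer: $7416 i \sqrt{2} \approx 10488.0 i$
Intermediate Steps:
$v{\left(w \right)} = 1$ ($v{\left(w \right)} = 1 + 0 \cdot \frac{1}{2} = 1 + 0 = 1$)
$U = i \sqrt{2}$ ($U = \sqrt{-2} = i \sqrt{2} \approx 1.4142 i$)
$P = 7416$ ($P = - 2 \left(\left(-3708\right) 1\right) = \left(-2\right) \left(-3708\right) = 7416$)
$P U = 7416 i \sqrt{2}$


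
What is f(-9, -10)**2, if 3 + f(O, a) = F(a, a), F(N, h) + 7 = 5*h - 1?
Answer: 3721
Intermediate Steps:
F(N, h) = -8 + 5*h (F(N, h) = -7 + (5*h - 1) = -7 + (-1 + 5*h) = -8 + 5*h)
f(O, a) = -11 + 5*a (f(O, a) = -3 + (-8 + 5*a) = -11 + 5*a)
f(-9, -10)**2 = (-11 + 5*(-10))**2 = (-11 - 50)**2 = (-61)**2 = 3721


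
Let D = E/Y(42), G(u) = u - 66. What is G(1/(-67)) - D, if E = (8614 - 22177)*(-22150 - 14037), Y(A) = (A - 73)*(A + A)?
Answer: 10957456445/58156 ≈ 1.8842e+5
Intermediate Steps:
G(u) = -66 + u
Y(A) = 2*A*(-73 + A) (Y(A) = (-73 + A)*(2*A) = 2*A*(-73 + A))
E = 490804281 (E = -13563*(-36187) = 490804281)
D = -163601427/868 (D = 490804281/((2*42*(-73 + 42))) = 490804281/((2*42*(-31))) = 490804281/(-2604) = 490804281*(-1/2604) = -163601427/868 ≈ -1.8848e+5)
G(1/(-67)) - D = (-66 + 1/(-67)) - 1*(-163601427/868) = (-66 - 1/67) + 163601427/868 = -4423/67 + 163601427/868 = 10957456445/58156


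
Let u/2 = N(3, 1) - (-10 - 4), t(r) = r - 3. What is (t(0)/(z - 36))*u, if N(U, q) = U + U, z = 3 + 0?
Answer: 40/11 ≈ 3.6364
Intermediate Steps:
t(r) = -3 + r
z = 3
N(U, q) = 2*U
u = 40 (u = 2*(2*3 - (-10 - 4)) = 2*(6 - 1*(-14)) = 2*(6 + 14) = 2*20 = 40)
(t(0)/(z - 36))*u = ((-3 + 0)/(3 - 36))*40 = (-3/(-33))*40 = -1/33*(-3)*40 = (1/11)*40 = 40/11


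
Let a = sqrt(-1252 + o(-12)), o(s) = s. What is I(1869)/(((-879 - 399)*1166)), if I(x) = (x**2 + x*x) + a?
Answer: -388129/82786 - I*sqrt(79)/372537 ≈ -4.6883 - 2.3859e-5*I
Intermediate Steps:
a = 4*I*sqrt(79) (a = sqrt(-1252 - 12) = sqrt(-1264) = 4*I*sqrt(79) ≈ 35.553*I)
I(x) = 2*x**2 + 4*I*sqrt(79) (I(x) = (x**2 + x*x) + 4*I*sqrt(79) = (x**2 + x**2) + 4*I*sqrt(79) = 2*x**2 + 4*I*sqrt(79))
I(1869)/(((-879 - 399)*1166)) = (2*1869**2 + 4*I*sqrt(79))/(((-879 - 399)*1166)) = (2*3493161 + 4*I*sqrt(79))/((-1278*1166)) = (6986322 + 4*I*sqrt(79))/(-1490148) = (6986322 + 4*I*sqrt(79))*(-1/1490148) = -388129/82786 - I*sqrt(79)/372537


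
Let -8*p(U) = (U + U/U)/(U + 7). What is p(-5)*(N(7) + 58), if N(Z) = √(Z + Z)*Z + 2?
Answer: 15 + 7*√14/4 ≈ 21.548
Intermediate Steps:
N(Z) = 2 + √2*Z^(3/2) (N(Z) = √(2*Z)*Z + 2 = (√2*√Z)*Z + 2 = √2*Z^(3/2) + 2 = 2 + √2*Z^(3/2))
p(U) = -(1 + U)/(8*(7 + U)) (p(U) = -(U + U/U)/(8*(U + 7)) = -(U + 1)/(8*(7 + U)) = -(1 + U)/(8*(7 + U)))
p(-5)*(N(7) + 58) = ((-1 - 1*(-5))/(8*(7 - 5)))*((2 + √2*7^(3/2)) + 58) = ((⅛)*(-1 + 5)/2)*((2 + √2*(7*√7)) + 58) = ((⅛)*(½)*4)*((2 + 7*√14) + 58) = (60 + 7*√14)/4 = 15 + 7*√14/4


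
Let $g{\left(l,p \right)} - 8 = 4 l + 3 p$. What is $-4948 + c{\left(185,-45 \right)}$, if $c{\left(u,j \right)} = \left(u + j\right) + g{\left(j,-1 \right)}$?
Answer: $-4983$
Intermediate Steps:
$g{\left(l,p \right)} = 8 + 3 p + 4 l$ ($g{\left(l,p \right)} = 8 + \left(4 l + 3 p\right) = 8 + \left(3 p + 4 l\right) = 8 + 3 p + 4 l$)
$c{\left(u,j \right)} = 5 + u + 5 j$ ($c{\left(u,j \right)} = \left(u + j\right) + \left(8 + 3 \left(-1\right) + 4 j\right) = \left(j + u\right) + \left(8 - 3 + 4 j\right) = \left(j + u\right) + \left(5 + 4 j\right) = 5 + u + 5 j$)
$-4948 + c{\left(185,-45 \right)} = -4948 + \left(5 + 185 + 5 \left(-45\right)\right) = -4948 + \left(5 + 185 - 225\right) = -4948 - 35 = -4983$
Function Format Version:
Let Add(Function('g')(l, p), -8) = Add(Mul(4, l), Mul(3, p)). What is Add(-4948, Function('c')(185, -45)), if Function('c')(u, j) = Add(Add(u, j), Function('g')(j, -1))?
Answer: -4983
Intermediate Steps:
Function('g')(l, p) = Add(8, Mul(3, p), Mul(4, l)) (Function('g')(l, p) = Add(8, Add(Mul(4, l), Mul(3, p))) = Add(8, Add(Mul(3, p), Mul(4, l))) = Add(8, Mul(3, p), Mul(4, l)))
Function('c')(u, j) = Add(5, u, Mul(5, j)) (Function('c')(u, j) = Add(Add(u, j), Add(8, Mul(3, -1), Mul(4, j))) = Add(Add(j, u), Add(8, -3, Mul(4, j))) = Add(Add(j, u), Add(5, Mul(4, j))) = Add(5, u, Mul(5, j)))
Add(-4948, Function('c')(185, -45)) = Add(-4948, Add(5, 185, Mul(5, -45))) = Add(-4948, Add(5, 185, -225)) = Add(-4948, -35) = -4983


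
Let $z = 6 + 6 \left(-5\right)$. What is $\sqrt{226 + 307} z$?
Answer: $- 24 \sqrt{533} \approx -554.08$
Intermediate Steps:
$z = -24$ ($z = 6 - 30 = -24$)
$\sqrt{226 + 307} z = \sqrt{226 + 307} \left(-24\right) = \sqrt{533} \left(-24\right) = - 24 \sqrt{533}$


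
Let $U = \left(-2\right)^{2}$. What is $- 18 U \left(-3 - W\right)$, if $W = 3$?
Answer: $432$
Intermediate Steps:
$U = 4$
$- 18 U \left(-3 - W\right) = \left(-18\right) 4 \left(-3 - 3\right) = - 72 \left(-3 - 3\right) = \left(-72\right) \left(-6\right) = 432$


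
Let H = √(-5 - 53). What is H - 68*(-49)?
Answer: 3332 + I*√58 ≈ 3332.0 + 7.6158*I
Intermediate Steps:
H = I*√58 (H = √(-58) = I*√58 ≈ 7.6158*I)
H - 68*(-49) = I*√58 - 68*(-49) = I*√58 + 3332 = 3332 + I*√58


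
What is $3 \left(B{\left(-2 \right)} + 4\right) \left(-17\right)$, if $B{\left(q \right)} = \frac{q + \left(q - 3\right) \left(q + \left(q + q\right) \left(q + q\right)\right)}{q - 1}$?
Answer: $-1428$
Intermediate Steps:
$B{\left(q \right)} = \frac{q + \left(-3 + q\right) \left(q + 4 q^{2}\right)}{-1 + q}$ ($B{\left(q \right)} = \frac{q + \left(-3 + q\right) \left(q + 2 q 2 q\right)}{-1 + q} = \frac{q + \left(-3 + q\right) \left(q + 4 q^{2}\right)}{-1 + q}$)
$3 \left(B{\left(-2 \right)} + 4\right) \left(-17\right) = 3 \left(- \frac{2 \left(-2 - -22 + 4 \left(-2\right)^{2}\right)}{-1 - 2} + 4\right) \left(-17\right) = 3 \left(- \frac{2 \left(-2 + 22 + 4 \cdot 4\right)}{-3} + 4\right) \left(-17\right) = 3 \left(\left(-2\right) \left(- \frac{1}{3}\right) \left(-2 + 22 + 16\right) + 4\right) \left(-17\right) = 3 \left(\left(-2\right) \left(- \frac{1}{3}\right) 36 + 4\right) \left(-17\right) = 3 \left(24 + 4\right) \left(-17\right) = 3 \cdot 28 \left(-17\right) = 84 \left(-17\right) = -1428$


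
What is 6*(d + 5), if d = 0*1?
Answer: 30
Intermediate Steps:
d = 0
6*(d + 5) = 6*(0 + 5) = 6*5 = 30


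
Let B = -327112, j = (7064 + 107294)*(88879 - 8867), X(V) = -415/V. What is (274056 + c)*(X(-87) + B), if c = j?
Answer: -260401859449425808/87 ≈ -2.9931e+15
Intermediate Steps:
j = 9150012296 (j = 114358*80012 = 9150012296)
c = 9150012296
(274056 + c)*(X(-87) + B) = (274056 + 9150012296)*(-415/(-87) - 327112) = 9150286352*(-415*(-1/87) - 327112) = 9150286352*(415/87 - 327112) = 9150286352*(-28458329/87) = -260401859449425808/87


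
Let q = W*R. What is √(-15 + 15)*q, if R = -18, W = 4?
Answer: 0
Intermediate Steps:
q = -72 (q = 4*(-18) = -72)
√(-15 + 15)*q = √(-15 + 15)*(-72) = √0*(-72) = 0*(-72) = 0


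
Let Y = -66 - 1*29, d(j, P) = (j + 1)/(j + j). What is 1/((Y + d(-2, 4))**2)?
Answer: 16/143641 ≈ 0.00011139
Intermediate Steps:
d(j, P) = (1 + j)/(2*j) (d(j, P) = (1 + j)/((2*j)) = (1 + j)*(1/(2*j)) = (1 + j)/(2*j))
Y = -95 (Y = -66 - 29 = -95)
1/((Y + d(-2, 4))**2) = 1/((-95 + (1/2)*(1 - 2)/(-2))**2) = 1/((-95 + (1/2)*(-1/2)*(-1))**2) = 1/((-95 + 1/4)**2) = 1/((-379/4)**2) = 1/(143641/16) = 16/143641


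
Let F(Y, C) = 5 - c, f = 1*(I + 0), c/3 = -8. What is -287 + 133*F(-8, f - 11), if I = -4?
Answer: 3570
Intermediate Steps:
c = -24 (c = 3*(-8) = -24)
f = -4 (f = 1*(-4 + 0) = 1*(-4) = -4)
F(Y, C) = 29 (F(Y, C) = 5 - 1*(-24) = 5 + 24 = 29)
-287 + 133*F(-8, f - 11) = -287 + 133*29 = -287 + 3857 = 3570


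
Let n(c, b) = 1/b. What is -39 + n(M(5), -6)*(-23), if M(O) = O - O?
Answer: -211/6 ≈ -35.167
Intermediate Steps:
M(O) = 0
-39 + n(M(5), -6)*(-23) = -39 - 23/(-6) = -39 - ⅙*(-23) = -39 + 23/6 = -211/6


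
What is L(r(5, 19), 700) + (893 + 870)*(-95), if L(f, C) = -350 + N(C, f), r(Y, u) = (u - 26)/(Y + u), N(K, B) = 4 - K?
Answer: -168531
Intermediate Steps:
r(Y, u) = (-26 + u)/(Y + u)
L(f, C) = -346 - C (L(f, C) = -350 + (4 - C) = -346 - C)
L(r(5, 19), 700) + (893 + 870)*(-95) = (-346 - 1*700) + (893 + 870)*(-95) = (-346 - 700) + 1763*(-95) = -1046 - 167485 = -168531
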